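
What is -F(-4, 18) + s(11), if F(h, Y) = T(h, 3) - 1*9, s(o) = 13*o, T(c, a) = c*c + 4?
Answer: 132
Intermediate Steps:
T(c, a) = 4 + c² (T(c, a) = c² + 4 = 4 + c²)
F(h, Y) = -5 + h² (F(h, Y) = (4 + h²) - 1*9 = (4 + h²) - 9 = -5 + h²)
-F(-4, 18) + s(11) = -(-5 + (-4)²) + 13*11 = -(-5 + 16) + 143 = -1*11 + 143 = -11 + 143 = 132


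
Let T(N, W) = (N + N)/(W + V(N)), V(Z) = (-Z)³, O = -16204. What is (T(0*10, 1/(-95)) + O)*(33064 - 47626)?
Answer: 235962648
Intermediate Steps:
V(Z) = -Z³
T(N, W) = 2*N/(W - N³) (T(N, W) = (N + N)/(W - N³) = (2*N)/(W - N³) = 2*N/(W - N³))
(T(0*10, 1/(-95)) + O)*(33064 - 47626) = (-2*0*10/((0*10)³ - 1/(-95)) - 16204)*(33064 - 47626) = (-2*0/(0³ - 1*(-1/95)) - 16204)*(-14562) = (-2*0/(0 + 1/95) - 16204)*(-14562) = (-2*0/1/95 - 16204)*(-14562) = (-2*0*95 - 16204)*(-14562) = (0 - 16204)*(-14562) = -16204*(-14562) = 235962648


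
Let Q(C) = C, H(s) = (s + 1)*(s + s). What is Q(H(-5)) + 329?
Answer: 369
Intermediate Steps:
H(s) = 2*s*(1 + s) (H(s) = (1 + s)*(2*s) = 2*s*(1 + s))
Q(H(-5)) + 329 = 2*(-5)*(1 - 5) + 329 = 2*(-5)*(-4) + 329 = 40 + 329 = 369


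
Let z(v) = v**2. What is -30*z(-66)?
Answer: -130680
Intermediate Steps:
-30*z(-66) = -30*(-66)**2 = -30*4356 = -130680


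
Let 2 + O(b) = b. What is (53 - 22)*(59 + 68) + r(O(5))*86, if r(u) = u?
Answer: 4195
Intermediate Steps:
O(b) = -2 + b
(53 - 22)*(59 + 68) + r(O(5))*86 = (53 - 22)*(59 + 68) + (-2 + 5)*86 = 31*127 + 3*86 = 3937 + 258 = 4195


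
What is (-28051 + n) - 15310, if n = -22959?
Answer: -66320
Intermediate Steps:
(-28051 + n) - 15310 = (-28051 - 22959) - 15310 = -51010 - 15310 = -66320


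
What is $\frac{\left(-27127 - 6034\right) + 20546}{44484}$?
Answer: $- \frac{4205}{14828} \approx -0.28359$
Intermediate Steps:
$\frac{\left(-27127 - 6034\right) + 20546}{44484} = \left(-33161 + 20546\right) \frac{1}{44484} = \left(-12615\right) \frac{1}{44484} = - \frac{4205}{14828}$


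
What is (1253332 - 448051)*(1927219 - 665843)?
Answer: 1015762126656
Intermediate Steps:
(1253332 - 448051)*(1927219 - 665843) = 805281*1261376 = 1015762126656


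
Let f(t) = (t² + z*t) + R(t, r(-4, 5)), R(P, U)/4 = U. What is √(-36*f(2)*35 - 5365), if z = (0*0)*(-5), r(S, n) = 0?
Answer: I*√10405 ≈ 102.0*I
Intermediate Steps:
R(P, U) = 4*U
z = 0 (z = 0*(-5) = 0)
f(t) = t² (f(t) = (t² + 0*t) + 4*0 = (t² + 0) + 0 = t² + 0 = t²)
√(-36*f(2)*35 - 5365) = √(-36*2²*35 - 5365) = √(-36*4*35 - 5365) = √(-144*35 - 5365) = √(-5040 - 5365) = √(-10405) = I*√10405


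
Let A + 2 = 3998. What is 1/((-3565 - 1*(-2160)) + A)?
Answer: 1/2591 ≈ 0.00038595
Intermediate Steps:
A = 3996 (A = -2 + 3998 = 3996)
1/((-3565 - 1*(-2160)) + A) = 1/((-3565 - 1*(-2160)) + 3996) = 1/((-3565 + 2160) + 3996) = 1/(-1405 + 3996) = 1/2591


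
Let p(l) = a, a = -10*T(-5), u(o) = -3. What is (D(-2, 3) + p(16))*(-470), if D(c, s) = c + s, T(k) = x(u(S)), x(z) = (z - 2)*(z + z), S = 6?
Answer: 140530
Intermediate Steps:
x(z) = 2*z*(-2 + z) (x(z) = (-2 + z)*(2*z) = 2*z*(-2 + z))
T(k) = 30 (T(k) = 2*(-3)*(-2 - 3) = 2*(-3)*(-5) = 30)
a = -300 (a = -10*30 = -300)
p(l) = -300
(D(-2, 3) + p(16))*(-470) = ((-2 + 3) - 300)*(-470) = (1 - 300)*(-470) = -299*(-470) = 140530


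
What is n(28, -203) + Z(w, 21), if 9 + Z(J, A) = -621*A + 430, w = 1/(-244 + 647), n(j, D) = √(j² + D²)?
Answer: -12620 + 7*√857 ≈ -12415.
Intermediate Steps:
n(j, D) = √(D² + j²)
w = 1/403 ≈ 0.0024814
Z(J, A) = 421 - 621*A (Z(J, A) = -9 + (-621*A + 430) = -9 + (430 - 621*A) = 421 - 621*A)
n(28, -203) + Z(w, 21) = √((-203)² + 28²) + (421 - 621*21) = √(41209 + 784) + (421 - 13041) = √41993 - 12620 = 7*√857 - 12620 = -12620 + 7*√857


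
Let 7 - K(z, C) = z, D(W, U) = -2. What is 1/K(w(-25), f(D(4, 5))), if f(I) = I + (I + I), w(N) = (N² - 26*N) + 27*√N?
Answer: -1268/1626049 + 135*I/1626049 ≈ -0.0007798 + 8.3023e-5*I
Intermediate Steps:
w(N) = N² - 26*N + 27*√N
f(I) = 3*I (f(I) = I + 2*I = 3*I)
K(z, C) = 7 - z
1/K(w(-25), f(D(4, 5))) = 1/(7 - ((-25)² - 26*(-25) + 27*√(-25))) = 1/(7 - (625 + 650 + 27*(5*I))) = 1/(7 - (625 + 650 + 135*I)) = 1/(7 - (1275 + 135*I)) = 1/(7 + (-1275 - 135*I)) = 1/(-1268 - 135*I) = (-1268 + 135*I)/1626049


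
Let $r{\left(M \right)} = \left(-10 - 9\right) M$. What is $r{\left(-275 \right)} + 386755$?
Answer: $391980$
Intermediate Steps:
$r{\left(M \right)} = - 19 M$
$r{\left(-275 \right)} + 386755 = \left(-19\right) \left(-275\right) + 386755 = 5225 + 386755 = 391980$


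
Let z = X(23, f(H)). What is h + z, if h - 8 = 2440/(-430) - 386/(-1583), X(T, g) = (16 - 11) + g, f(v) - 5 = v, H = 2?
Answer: 991726/68069 ≈ 14.569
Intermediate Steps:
f(v) = 5 + v
X(T, g) = 5 + g
z = 12 (z = 5 + (5 + 2) = 5 + 7 = 12)
h = 174898/68069 (h = 8 + (2440/(-430) - 386/(-1583)) = 8 + (2440*(-1/430) - 386*(-1/1583)) = 8 + (-244/43 + 386/1583) = 8 - 369654/68069 = 174898/68069 ≈ 2.5694)
h + z = 174898/68069 + 12 = 991726/68069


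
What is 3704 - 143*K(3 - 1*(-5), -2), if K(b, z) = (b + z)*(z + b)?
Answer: -1444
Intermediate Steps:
K(b, z) = (b + z)² (K(b, z) = (b + z)*(b + z) = (b + z)²)
3704 - 143*K(3 - 1*(-5), -2) = 3704 - 143*((3 - 1*(-5)) - 2)² = 3704 - 143*((3 + 5) - 2)² = 3704 - 143*(8 - 2)² = 3704 - 143*6² = 3704 - 143*36 = 3704 - 1*5148 = 3704 - 5148 = -1444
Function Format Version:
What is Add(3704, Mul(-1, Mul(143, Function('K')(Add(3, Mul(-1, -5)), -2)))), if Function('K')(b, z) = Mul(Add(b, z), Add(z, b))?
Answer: -1444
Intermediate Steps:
Function('K')(b, z) = Pow(Add(b, z), 2) (Function('K')(b, z) = Mul(Add(b, z), Add(b, z)) = Pow(Add(b, z), 2))
Add(3704, Mul(-1, Mul(143, Function('K')(Add(3, Mul(-1, -5)), -2)))) = Add(3704, Mul(-1, Mul(143, Pow(Add(Add(3, Mul(-1, -5)), -2), 2)))) = Add(3704, Mul(-1, Mul(143, Pow(Add(Add(3, 5), -2), 2)))) = Add(3704, Mul(-1, Mul(143, Pow(Add(8, -2), 2)))) = Add(3704, Mul(-1, Mul(143, Pow(6, 2)))) = Add(3704, Mul(-1, Mul(143, 36))) = Add(3704, Mul(-1, 5148)) = Add(3704, -5148) = -1444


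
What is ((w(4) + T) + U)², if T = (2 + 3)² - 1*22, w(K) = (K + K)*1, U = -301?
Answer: 84100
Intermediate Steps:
w(K) = 2*K (w(K) = (2*K)*1 = 2*K)
T = 3 (T = 5² - 22 = 25 - 22 = 3)
((w(4) + T) + U)² = ((2*4 + 3) - 301)² = ((8 + 3) - 301)² = (11 - 301)² = (-290)² = 84100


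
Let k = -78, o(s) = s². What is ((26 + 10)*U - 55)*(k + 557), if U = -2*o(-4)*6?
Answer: -3337193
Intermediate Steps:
U = -192 (U = -2*(-4)²*6 = -2*16*6 = -32*6 = -192)
((26 + 10)*U - 55)*(k + 557) = ((26 + 10)*(-192) - 55)*(-78 + 557) = (36*(-192) - 55)*479 = (-6912 - 55)*479 = -6967*479 = -3337193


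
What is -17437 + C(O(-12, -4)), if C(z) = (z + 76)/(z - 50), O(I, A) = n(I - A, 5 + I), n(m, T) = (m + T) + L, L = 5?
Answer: -174381/10 ≈ -17438.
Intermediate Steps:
n(m, T) = 5 + T + m (n(m, T) = (m + T) + 5 = (T + m) + 5 = 5 + T + m)
O(I, A) = 10 - A + 2*I (O(I, A) = 5 + (5 + I) + (I - A) = 10 - A + 2*I)
C(z) = (76 + z)/(-50 + z)
-17437 + C(O(-12, -4)) = -17437 + (76 + (10 - 1*(-4) + 2*(-12)))/(-50 + (10 - 1*(-4) + 2*(-12))) = -17437 + (76 + (10 + 4 - 24))/(-50 + (10 + 4 - 24)) = -17437 + (76 - 10)/(-50 - 10) = -17437 + 66/(-60) = -17437 - 1/60*66 = -17437 - 11/10 = -174381/10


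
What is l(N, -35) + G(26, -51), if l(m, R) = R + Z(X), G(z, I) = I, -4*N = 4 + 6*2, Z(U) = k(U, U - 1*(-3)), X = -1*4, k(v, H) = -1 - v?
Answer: -83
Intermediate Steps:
X = -4
Z(U) = -1 - U
N = -4 (N = -(4 + 6*2)/4 = -(4 + 12)/4 = -1/4*16 = -4)
l(m, R) = 3 + R (l(m, R) = R + (-1 - 1*(-4)) = R + (-1 + 4) = R + 3 = 3 + R)
l(N, -35) + G(26, -51) = (3 - 35) - 51 = -32 - 51 = -83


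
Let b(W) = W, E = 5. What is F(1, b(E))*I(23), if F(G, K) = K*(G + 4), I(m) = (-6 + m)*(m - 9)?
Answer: 5950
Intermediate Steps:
I(m) = (-9 + m)*(-6 + m) (I(m) = (-6 + m)*(-9 + m) = (-9 + m)*(-6 + m))
F(G, K) = K*(4 + G)
F(1, b(E))*I(23) = (5*(4 + 1))*(54 + 23² - 15*23) = (5*5)*(54 + 529 - 345) = 25*238 = 5950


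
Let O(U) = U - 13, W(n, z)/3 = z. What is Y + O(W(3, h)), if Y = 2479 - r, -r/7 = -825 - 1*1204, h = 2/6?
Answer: -11736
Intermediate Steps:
h = ⅓ (h = 2*(⅙) = ⅓ ≈ 0.33333)
W(n, z) = 3*z
r = 14203 (r = -7*(-825 - 1*1204) = -7*(-825 - 1204) = -7*(-2029) = 14203)
O(U) = -13 + U
Y = -11724 (Y = 2479 - 1*14203 = 2479 - 14203 = -11724)
Y + O(W(3, h)) = -11724 + (-13 + 3*(⅓)) = -11724 + (-13 + 1) = -11724 - 12 = -11736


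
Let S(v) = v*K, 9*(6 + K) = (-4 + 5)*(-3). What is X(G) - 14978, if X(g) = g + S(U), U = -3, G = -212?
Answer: -15171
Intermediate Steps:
K = -19/3 (K = -6 + ((-4 + 5)*(-3))/9 = -6 + (1*(-3))/9 = -6 + (1/9)*(-3) = -6 - 1/3 = -19/3 ≈ -6.3333)
S(v) = -19*v/3 (S(v) = v*(-19/3) = -19*v/3)
X(g) = 19 + g (X(g) = g - 19/3*(-3) = g + 19 = 19 + g)
X(G) - 14978 = (19 - 212) - 14978 = -193 - 14978 = -15171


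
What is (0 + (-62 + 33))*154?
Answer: -4466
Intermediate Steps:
(0 + (-62 + 33))*154 = (0 - 29)*154 = -29*154 = -4466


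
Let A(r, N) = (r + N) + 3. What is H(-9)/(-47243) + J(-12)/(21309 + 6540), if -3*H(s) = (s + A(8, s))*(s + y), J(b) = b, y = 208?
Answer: -1928305/187952901 ≈ -0.010260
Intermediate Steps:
A(r, N) = 3 + N + r (A(r, N) = (N + r) + 3 = 3 + N + r)
H(s) = -(11 + 2*s)*(208 + s)/3 (H(s) = -(s + (3 + s + 8))*(s + 208)/3 = -(s + (11 + s))*(208 + s)/3 = -(11 + 2*s)*(208 + s)/3)
H(-9)/(-47243) + J(-12)/(21309 + 6540) = (-2288/3 - 427/3*(-9) - 2/3*(-9)**2)/(-47243) - 12/(21309 + 6540) = (-2288/3 + 1281 - 2/3*81)*(-1/47243) - 12/27849 = (-2288/3 + 1281 - 54)*(-1/47243) - 12*1/27849 = (1393/3)*(-1/47243) - 4/9283 = -199/20247 - 4/9283 = -1928305/187952901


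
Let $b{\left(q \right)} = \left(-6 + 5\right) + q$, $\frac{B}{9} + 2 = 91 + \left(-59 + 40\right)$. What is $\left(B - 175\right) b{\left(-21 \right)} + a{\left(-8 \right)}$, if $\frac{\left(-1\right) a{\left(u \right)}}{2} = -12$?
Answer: $-9986$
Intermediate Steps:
$a{\left(u \right)} = 24$ ($a{\left(u \right)} = \left(-2\right) \left(-12\right) = 24$)
$B = 630$ ($B = -18 + 9 \left(91 + \left(-59 + 40\right)\right) = -18 + 9 \left(91 - 19\right) = -18 + 9 \cdot 72 = -18 + 648 = 630$)
$b{\left(q \right)} = -1 + q$
$\left(B - 175\right) b{\left(-21 \right)} + a{\left(-8 \right)} = \left(630 - 175\right) \left(-1 - 21\right) + 24 = \left(630 - 175\right) \left(-22\right) + 24 = 455 \left(-22\right) + 24 = -10010 + 24 = -9986$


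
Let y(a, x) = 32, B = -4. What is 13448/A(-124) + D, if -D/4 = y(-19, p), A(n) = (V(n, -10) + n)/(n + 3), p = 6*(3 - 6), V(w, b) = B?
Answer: 201353/16 ≈ 12585.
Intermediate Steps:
V(w, b) = -4
p = -18 (p = 6*(-3) = -18)
A(n) = (-4 + n)/(3 + n) (A(n) = (-4 + n)/(n + 3) = (-4 + n)/(3 + n))
D = -128 (D = -4*32 = -128)
13448/A(-124) + D = 13448/(((-4 - 124)/(3 - 124))) - 128 = 13448/((-128/(-121))) - 128 = 13448/((-1/121*(-128))) - 128 = 13448/(128/121) - 128 = 13448*(121/128) - 128 = 203401/16 - 128 = 201353/16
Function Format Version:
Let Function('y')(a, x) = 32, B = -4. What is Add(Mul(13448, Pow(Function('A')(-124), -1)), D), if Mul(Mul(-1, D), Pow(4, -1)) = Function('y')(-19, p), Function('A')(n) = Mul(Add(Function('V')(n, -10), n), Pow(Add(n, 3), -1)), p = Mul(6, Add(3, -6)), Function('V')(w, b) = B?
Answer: Rational(201353, 16) ≈ 12585.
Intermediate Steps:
Function('V')(w, b) = -4
p = -18 (p = Mul(6, -3) = -18)
Function('A')(n) = Mul(Pow(Add(3, n), -1), Add(-4, n)) (Function('A')(n) = Mul(Add(-4, n), Pow(Add(n, 3), -1)) = Mul(Add(-4, n), Pow(Add(3, n), -1)) = Mul(Pow(Add(3, n), -1), Add(-4, n)))
D = -128 (D = Mul(-4, 32) = -128)
Add(Mul(13448, Pow(Function('A')(-124), -1)), D) = Add(Mul(13448, Pow(Mul(Pow(Add(3, -124), -1), Add(-4, -124)), -1)), -128) = Add(Mul(13448, Pow(Mul(Pow(-121, -1), -128), -1)), -128) = Add(Mul(13448, Pow(Mul(Rational(-1, 121), -128), -1)), -128) = Add(Mul(13448, Pow(Rational(128, 121), -1)), -128) = Add(Mul(13448, Rational(121, 128)), -128) = Add(Rational(203401, 16), -128) = Rational(201353, 16)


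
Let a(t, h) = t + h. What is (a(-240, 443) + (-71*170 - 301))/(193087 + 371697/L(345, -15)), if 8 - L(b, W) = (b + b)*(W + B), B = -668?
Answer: -5734510704/90998026883 ≈ -0.063018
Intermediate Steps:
a(t, h) = h + t
L(b, W) = 8 - 2*b*(-668 + W) (L(b, W) = 8 - (b + b)*(W - 668) = 8 - 2*b*(-668 + W))
(a(-240, 443) + (-71*170 - 301))/(193087 + 371697/L(345, -15)) = ((443 - 240) + (-71*170 - 301))/(193087 + 371697/(8 + 1336*345 - 2*(-15)*345)) = (203 + (-12070 - 301))/(193087 + 371697/(8 + 460920 + 10350)) = (203 - 12371)/(193087 + 371697/471278) = -12168/(193087 + 371697*(1/471278)) = -12168/(193087 + 371697/471278) = -12168/90998026883/471278 = -12168*471278/90998026883 = -5734510704/90998026883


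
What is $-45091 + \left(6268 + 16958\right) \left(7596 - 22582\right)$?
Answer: $-348109927$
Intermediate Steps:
$-45091 + \left(6268 + 16958\right) \left(7596 - 22582\right) = -45091 + 23226 \left(-14986\right) = -45091 - 348064836 = -348109927$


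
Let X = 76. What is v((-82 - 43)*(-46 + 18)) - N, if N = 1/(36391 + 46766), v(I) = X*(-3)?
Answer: -18959797/83157 ≈ -228.00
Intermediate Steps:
v(I) = -228 (v(I) = 76*(-3) = -228)
N = 1/83157 ≈ 1.2025e-5
v((-82 - 43)*(-46 + 18)) - N = -228 - 1*1/83157 = -228 - 1/83157 = -18959797/83157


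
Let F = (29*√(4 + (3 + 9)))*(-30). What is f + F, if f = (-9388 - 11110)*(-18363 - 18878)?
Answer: 763362538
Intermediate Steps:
f = 763366018 (f = -20498*(-37241) = 763366018)
F = -3480 (F = (29*√(4 + 12))*(-30) = (29*√16)*(-30) = (29*4)*(-30) = 116*(-30) = -3480)
f + F = 763366018 - 3480 = 763362538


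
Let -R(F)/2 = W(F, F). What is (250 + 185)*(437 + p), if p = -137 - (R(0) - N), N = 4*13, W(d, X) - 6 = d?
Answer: 158340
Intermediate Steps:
W(d, X) = 6 + d
N = 52
R(F) = -12 - 2*F (R(F) = -2*(6 + F) = -12 - 2*F)
p = -73 (p = -137 - ((-12 - 2*0) - 1*52) = -137 - ((-12 + 0) - 52) = -137 - (-12 - 52) = -137 - 1*(-64) = -137 + 64 = -73)
(250 + 185)*(437 + p) = (250 + 185)*(437 - 73) = 435*364 = 158340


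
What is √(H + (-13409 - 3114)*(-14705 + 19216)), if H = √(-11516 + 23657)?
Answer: √(-74535253 + 3*√1349) ≈ 8633.4*I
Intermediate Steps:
H = 3*√1349 (H = √12141 = 3*√1349 ≈ 110.19)
√(H + (-13409 - 3114)*(-14705 + 19216)) = √(3*√1349 + (-13409 - 3114)*(-14705 + 19216)) = √(3*√1349 - 16523*4511) = √(3*√1349 - 74535253) = √(-74535253 + 3*√1349)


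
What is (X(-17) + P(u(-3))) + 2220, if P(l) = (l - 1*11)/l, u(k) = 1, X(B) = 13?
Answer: 2223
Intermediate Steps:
P(l) = (-11 + l)/l (P(l) = (l - 11)/l = (-11 + l)/l)
(X(-17) + P(u(-3))) + 2220 = (13 + (-11 + 1)/1) + 2220 = (13 + 1*(-10)) + 2220 = (13 - 10) + 2220 = 3 + 2220 = 2223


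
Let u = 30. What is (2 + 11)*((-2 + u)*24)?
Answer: 8736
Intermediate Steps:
(2 + 11)*((-2 + u)*24) = (2 + 11)*((-2 + 30)*24) = 13*(28*24) = 13*672 = 8736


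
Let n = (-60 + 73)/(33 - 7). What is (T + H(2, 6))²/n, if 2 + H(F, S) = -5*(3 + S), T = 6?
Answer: 3362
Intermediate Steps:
n = ½ (n = 13/26 = 13*(1/26) = ½ ≈ 0.50000)
H(F, S) = -17 - 5*S (H(F, S) = -2 - 5*(3 + S) = -2 + (-15 - 5*S) = -17 - 5*S)
(T + H(2, 6))²/n = (6 + (-17 - 5*6))²/(½) = (6 + (-17 - 30))²*2 = (6 - 47)²*2 = (-41)²*2 = 1681*2 = 3362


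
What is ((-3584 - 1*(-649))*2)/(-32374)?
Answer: 2935/16187 ≈ 0.18132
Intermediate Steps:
((-3584 - 1*(-649))*2)/(-32374) = ((-3584 + 649)*2)*(-1/32374) = -2935*2*(-1/32374) = -5870*(-1/32374) = 2935/16187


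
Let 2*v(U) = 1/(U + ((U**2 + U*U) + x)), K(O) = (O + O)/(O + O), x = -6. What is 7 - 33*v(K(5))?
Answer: 25/2 ≈ 12.500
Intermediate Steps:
K(O) = 1 (K(O) = (2*O)/((2*O)) = (2*O)*(1/(2*O)) = 1)
v(U) = 1/(2*(-6 + U + 2*U**2)) (v(U) = 1/(2*(U + ((U**2 + U*U) - 6))) = 1/(2*(U + ((U**2 + U**2) - 6))) = 1/(2*(U + (2*U**2 - 6))) = 1/(2*(U + (-6 + 2*U**2))) = 1/(2*(-6 + U + 2*U**2)))
7 - 33*v(K(5)) = 7 - 33/(2*(-6 + 1 + 2*1**2)) = 7 - 33/(2*(-6 + 1 + 2*1)) = 7 - 33/(2*(-6 + 1 + 2)) = 7 - 33/(2*(-3)) = 7 - 33*(-1)/(2*3) = 7 - 33*(-1/6) = 7 + 11/2 = 25/2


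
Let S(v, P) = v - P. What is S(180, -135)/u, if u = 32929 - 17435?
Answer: 315/15494 ≈ 0.020330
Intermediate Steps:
u = 15494
S(180, -135)/u = (180 - 1*(-135))/15494 = (180 + 135)*(1/15494) = 315*(1/15494) = 315/15494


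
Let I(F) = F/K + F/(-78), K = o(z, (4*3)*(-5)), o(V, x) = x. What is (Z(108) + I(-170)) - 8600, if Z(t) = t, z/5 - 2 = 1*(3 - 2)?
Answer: -661985/78 ≈ -8487.0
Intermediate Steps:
z = 15 (z = 10 + 5*(1*(3 - 2)) = 10 + 5*(1*1) = 10 + 5*1 = 10 + 5 = 15)
K = -60 (K = (4*3)*(-5) = 12*(-5) = -60)
I(F) = -23*F/780 (I(F) = F/(-60) + F/(-78) = F*(-1/60) + F*(-1/78) = -F/60 - F/78 = -23*F/780)
(Z(108) + I(-170)) - 8600 = (108 - 23/780*(-170)) - 8600 = (108 + 391/78) - 8600 = 8815/78 - 8600 = -661985/78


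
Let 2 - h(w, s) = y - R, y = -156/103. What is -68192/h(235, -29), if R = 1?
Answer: -7023776/465 ≈ -15105.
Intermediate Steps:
y = -156/103 (y = -156*1/103 = -156/103 ≈ -1.5146)
h(w, s) = 465/103 (h(w, s) = 2 - (-156/103 - 1*1) = 2 - (-156/103 - 1) = 2 - 1*(-259/103) = 2 + 259/103 = 465/103)
-68192/h(235, -29) = -68192/465/103 = -68192*103/465 = -7023776/465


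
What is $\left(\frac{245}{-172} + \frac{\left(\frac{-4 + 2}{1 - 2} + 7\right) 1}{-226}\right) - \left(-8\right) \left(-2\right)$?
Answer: $- \frac{339435}{19436} \approx -17.464$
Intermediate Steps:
$\left(\frac{245}{-172} + \frac{\left(\frac{-4 + 2}{1 - 2} + 7\right) 1}{-226}\right) - \left(-8\right) \left(-2\right) = \left(245 \left(- \frac{1}{172}\right) + \left(- \frac{2}{-1} + 7\right) 1 \left(- \frac{1}{226}\right)\right) - 16 = \left(- \frac{245}{172} + \left(\left(-2\right) \left(-1\right) + 7\right) 1 \left(- \frac{1}{226}\right)\right) - 16 = \left(- \frac{245}{172} + \left(2 + 7\right) 1 \left(- \frac{1}{226}\right)\right) - 16 = \left(- \frac{245}{172} + 9 \cdot 1 \left(- \frac{1}{226}\right)\right) - 16 = \left(- \frac{245}{172} + 9 \left(- \frac{1}{226}\right)\right) - 16 = \left(- \frac{245}{172} - \frac{9}{226}\right) - 16 = - \frac{28459}{19436} - 16 = - \frac{339435}{19436}$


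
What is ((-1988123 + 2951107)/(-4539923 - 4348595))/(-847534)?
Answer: 240746/1883330303653 ≈ 1.2783e-7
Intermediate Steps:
((-1988123 + 2951107)/(-4539923 - 4348595))/(-847534) = (962984/(-8888518))*(-1/847534) = (962984*(-1/8888518))*(-1/847534) = -481492/4444259*(-1/847534) = 240746/1883330303653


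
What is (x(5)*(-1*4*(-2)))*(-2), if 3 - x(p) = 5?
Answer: 32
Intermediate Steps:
x(p) = -2 (x(p) = 3 - 1*5 = 3 - 5 = -2)
(x(5)*(-1*4*(-2)))*(-2) = -2*(-1*4)*(-2)*(-2) = -(-8)*(-2)*(-2) = -2*8*(-2) = -16*(-2) = 32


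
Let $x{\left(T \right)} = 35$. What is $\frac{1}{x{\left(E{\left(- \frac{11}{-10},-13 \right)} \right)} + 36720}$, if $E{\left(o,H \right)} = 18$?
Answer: $\frac{1}{36755} \approx 2.7207 \cdot 10^{-5}$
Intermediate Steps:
$\frac{1}{x{\left(E{\left(- \frac{11}{-10},-13 \right)} \right)} + 36720} = \frac{1}{35 + 36720} = \frac{1}{36755}$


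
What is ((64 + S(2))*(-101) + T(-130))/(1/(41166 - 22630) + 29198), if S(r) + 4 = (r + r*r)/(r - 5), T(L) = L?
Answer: -110993568/541214129 ≈ -0.20508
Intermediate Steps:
S(r) = -4 + (r + r**2)/(-5 + r) (S(r) = -4 + (r + r*r)/(r - 5) = -4 + (r + r**2)/(-5 + r))
((64 + S(2))*(-101) + T(-130))/(1/(41166 - 22630) + 29198) = ((64 + (20 + 2**2 - 3*2)/(-5 + 2))*(-101) - 130)/(1/(41166 - 22630) + 29198) = ((64 + (20 + 4 - 6)/(-3))*(-101) - 130)/(1/18536 + 29198) = ((64 - 1/3*18)*(-101) - 130)/(1/18536 + 29198) = ((64 - 6)*(-101) - 130)/(541214129/18536) = (58*(-101) - 130)*(18536/541214129) = (-5858 - 130)*(18536/541214129) = -5988*18536/541214129 = -110993568/541214129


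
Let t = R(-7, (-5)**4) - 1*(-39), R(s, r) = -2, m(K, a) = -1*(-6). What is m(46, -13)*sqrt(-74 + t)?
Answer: 6*I*sqrt(37) ≈ 36.497*I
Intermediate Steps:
m(K, a) = 6
t = 37 (t = -2 - 1*(-39) = -2 + 39 = 37)
m(46, -13)*sqrt(-74 + t) = 6*sqrt(-74 + 37) = 6*sqrt(-37) = 6*(I*sqrt(37)) = 6*I*sqrt(37)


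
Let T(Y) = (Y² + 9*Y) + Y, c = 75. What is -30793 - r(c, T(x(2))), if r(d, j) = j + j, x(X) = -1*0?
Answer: -30793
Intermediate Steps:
x(X) = 0
T(Y) = Y² + 10*Y
r(d, j) = 2*j
-30793 - r(c, T(x(2))) = -30793 - 2*0*(10 + 0) = -30793 - 2*0*10 = -30793 - 2*0 = -30793 - 1*0 = -30793 + 0 = -30793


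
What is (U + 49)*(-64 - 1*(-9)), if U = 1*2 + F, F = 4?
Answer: -3025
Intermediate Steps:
U = 6 (U = 1*2 + 4 = 2 + 4 = 6)
(U + 49)*(-64 - 1*(-9)) = (6 + 49)*(-64 - 1*(-9)) = 55*(-64 + 9) = 55*(-55) = -3025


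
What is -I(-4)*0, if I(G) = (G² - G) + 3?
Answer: 0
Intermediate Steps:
I(G) = 3 + G² - G
-I(-4)*0 = -(3 + (-4)² - 1*(-4))*0 = -(3 + 16 + 4)*0 = -1*23*0 = -23*0 = 0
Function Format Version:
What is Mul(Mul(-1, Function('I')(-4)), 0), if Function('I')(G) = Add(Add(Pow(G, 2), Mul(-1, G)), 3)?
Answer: 0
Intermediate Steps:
Function('I')(G) = Add(3, Pow(G, 2), Mul(-1, G))
Mul(Mul(-1, Function('I')(-4)), 0) = Mul(Mul(-1, Add(3, Pow(-4, 2), Mul(-1, -4))), 0) = Mul(Mul(-1, Add(3, 16, 4)), 0) = Mul(Mul(-1, 23), 0) = Mul(-23, 0) = 0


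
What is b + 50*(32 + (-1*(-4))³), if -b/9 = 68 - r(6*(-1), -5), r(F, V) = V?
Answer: 4143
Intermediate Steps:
b = -657 (b = -9*(68 - 1*(-5)) = -9*(68 + 5) = -9*73 = -657)
b + 50*(32 + (-1*(-4))³) = -657 + 50*(32 + (-1*(-4))³) = -657 + 50*(32 + 4³) = -657 + 50*(32 + 64) = -657 + 50*96 = -657 + 4800 = 4143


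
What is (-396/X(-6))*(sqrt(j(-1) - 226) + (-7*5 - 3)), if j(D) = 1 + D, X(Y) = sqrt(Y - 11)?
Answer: 396*I*sqrt(17)*(-38 + I*sqrt(226))/17 ≈ -1443.9 - 3649.7*I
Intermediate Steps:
X(Y) = sqrt(-11 + Y)
(-396/X(-6))*(sqrt(j(-1) - 226) + (-7*5 - 3)) = (-396/sqrt(-11 - 6))*(sqrt((1 - 1) - 226) + (-7*5 - 3)) = (-396*(-I*sqrt(17)/17))*(sqrt(0 - 226) + (-35 - 3)) = (-396*(-I*sqrt(17)/17))*(sqrt(-226) - 38) = (-(-396)*I*sqrt(17)/17)*(I*sqrt(226) - 38) = (396*I*sqrt(17)/17)*(-38 + I*sqrt(226)) = 396*I*sqrt(17)*(-38 + I*sqrt(226))/17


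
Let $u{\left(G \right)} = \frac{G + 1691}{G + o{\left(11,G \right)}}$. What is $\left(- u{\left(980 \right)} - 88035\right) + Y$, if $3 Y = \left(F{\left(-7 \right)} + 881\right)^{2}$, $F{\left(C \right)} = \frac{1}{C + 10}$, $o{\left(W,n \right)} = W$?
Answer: $\frac{4572194764}{26757} \approx 1.7088 \cdot 10^{5}$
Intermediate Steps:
$F{\left(C \right)} = \frac{1}{10 + C}$
$u{\left(G \right)} = \frac{1691 + G}{11 + G}$ ($u{\left(G \right)} = \frac{G + 1691}{G + 11} = \frac{1691 + G}{11 + G}$)
$Y = \frac{6990736}{27}$ ($Y = \frac{\left(\frac{1}{10 - 7} + 881\right)^{2}}{3} = \frac{\left(\frac{1}{3} + 881\right)^{2}}{3} = \frac{\left(\frac{2644}{3}\right)^{2}}{3} = \frac{1}{3} \cdot \frac{6990736}{9} = \frac{6990736}{27} \approx 2.5892 \cdot 10^{5}$)
$\left(- u{\left(980 \right)} - 88035\right) + Y = \left(- \frac{1691 + 980}{11 + 980} - 88035\right) + \frac{6990736}{27} = \left(- \frac{2671}{991} - 88035\right) + \frac{6990736}{27} = - \frac{87245356}{991} + \frac{6990736}{27} = \frac{4572194764}{26757}$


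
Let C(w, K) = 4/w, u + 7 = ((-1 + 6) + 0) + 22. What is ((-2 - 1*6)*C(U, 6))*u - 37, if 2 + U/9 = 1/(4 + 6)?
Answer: 73/171 ≈ 0.42690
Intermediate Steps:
u = 20 (u = -7 + (((-1 + 6) + 0) + 22) = -7 + ((5 + 0) + 22) = -7 + (5 + 22) = -7 + 27 = 20)
U = -171/10 (U = -18 + 9/(4 + 6) = -18 + 9/10 = -171/10 ≈ -17.100)
((-2 - 1*6)*C(U, 6))*u - 37 = ((-2 - 1*6)*(4/(-171/10)))*20 - 37 = ((-2 - 6)*(4*(-10/171)))*20 - 37 = -8*(-40/171)*20 - 37 = (320/171)*20 - 37 = 6400/171 - 37 = 73/171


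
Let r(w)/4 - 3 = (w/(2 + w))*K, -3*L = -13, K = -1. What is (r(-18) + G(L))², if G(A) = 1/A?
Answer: 40401/676 ≈ 59.765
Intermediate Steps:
L = 13/3 (L = -⅓*(-13) = 13/3 ≈ 4.3333)
r(w) = 12 - 4*w/(2 + w) (r(w) = 12 + 4*((w/(2 + w))*(-1)) = 12 + 4*(-w/(2 + w)) = 12 - 4*w/(2 + w))
(r(-18) + G(L))² = (8*(3 - 18)/(2 - 18) + 1/(13/3))² = (8*(-15)/(-16) + 3/13)² = (8*(-1/16)*(-15) + 3/13)² = (15/2 + 3/13)² = (201/26)² = 40401/676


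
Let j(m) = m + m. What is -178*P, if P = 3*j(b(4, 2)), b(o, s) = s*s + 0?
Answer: -4272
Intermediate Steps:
b(o, s) = s² (b(o, s) = s² + 0 = s²)
j(m) = 2*m
P = 24 (P = 3*(2*2²) = 3*(2*4) = 3*8 = 24)
-178*P = -178*24 = -4272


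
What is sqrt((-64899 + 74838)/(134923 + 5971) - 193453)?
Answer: I*sqrt(3840257169216442)/140894 ≈ 439.83*I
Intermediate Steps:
sqrt((-64899 + 74838)/(134923 + 5971) - 193453) = sqrt(9939/140894 - 193453) = sqrt(-27256357043/140894) = I*sqrt(3840257169216442)/140894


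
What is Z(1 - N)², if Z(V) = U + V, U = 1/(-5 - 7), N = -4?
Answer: 3481/144 ≈ 24.174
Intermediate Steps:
U = -1/12 (U = 1/(-12) = -1/12 ≈ -0.083333)
Z(V) = -1/12 + V
Z(1 - N)² = (-1/12 + (1 - 1*(-4)))² = (-1/12 + (1 + 4))² = (-1/12 + 5)² = (59/12)² = 3481/144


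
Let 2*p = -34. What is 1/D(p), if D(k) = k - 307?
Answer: -1/324 ≈ -0.0030864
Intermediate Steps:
p = -17 (p = (1/2)*(-34) = -17)
D(k) = -307 + k
1/D(p) = 1/(-307 - 17) = 1/(-324) = -1/324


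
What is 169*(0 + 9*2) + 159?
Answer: 3201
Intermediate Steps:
169*(0 + 9*2) + 159 = 169*(0 + 18) + 159 = 169*18 + 159 = 3042 + 159 = 3201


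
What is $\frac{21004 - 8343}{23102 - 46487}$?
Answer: $- \frac{12661}{23385} \approx -0.54142$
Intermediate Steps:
$\frac{21004 - 8343}{23102 - 46487} = \frac{12661}{-23385} = 12661 \left(- \frac{1}{23385}\right) = - \frac{12661}{23385}$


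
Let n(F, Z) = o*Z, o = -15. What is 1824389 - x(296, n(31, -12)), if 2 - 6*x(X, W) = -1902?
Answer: 5472215/3 ≈ 1.8241e+6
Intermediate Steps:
n(F, Z) = -15*Z
x(X, W) = 952/3 (x(X, W) = ⅓ - ⅙*(-1902) = ⅓ + 317 = 952/3)
1824389 - x(296, n(31, -12)) = 1824389 - 1*952/3 = 1824389 - 952/3 = 5472215/3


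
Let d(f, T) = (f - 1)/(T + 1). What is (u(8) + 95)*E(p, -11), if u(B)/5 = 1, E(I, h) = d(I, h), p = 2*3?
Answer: -50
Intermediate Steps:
d(f, T) = (-1 + f)/(1 + T)
p = 6
E(I, h) = (-1 + I)/(1 + h)
u(B) = 5 (u(B) = 5*1 = 5)
(u(8) + 95)*E(p, -11) = (5 + 95)*((-1 + 6)/(1 - 11)) = 100*(5/(-10)) = 100*(-⅒*5) = 100*(-½) = -50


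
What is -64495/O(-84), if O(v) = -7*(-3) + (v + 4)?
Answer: 64495/59 ≈ 1093.1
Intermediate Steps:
O(v) = 25 + v (O(v) = 21 + (4 + v) = 25 + v)
-64495/O(-84) = -64495/(25 - 84) = -64495/(-59) = -64495*(-1/59) = 64495/59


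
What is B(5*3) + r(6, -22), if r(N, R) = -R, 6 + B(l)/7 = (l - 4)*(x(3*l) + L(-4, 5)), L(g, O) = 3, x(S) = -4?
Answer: -97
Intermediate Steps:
B(l) = -14 - 7*l (B(l) = -42 + 7*((l - 4)*(-4 + 3)) = -42 + 7*((-4 + l)*(-1)) = -42 + 7*(4 - l) = -42 + (28 - 7*l) = -14 - 7*l)
B(5*3) + r(6, -22) = (-14 - 35*3) - 1*(-22) = (-14 - 7*15) + 22 = (-14 - 105) + 22 = -119 + 22 = -97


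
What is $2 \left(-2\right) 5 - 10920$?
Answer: $-10940$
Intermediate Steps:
$2 \left(-2\right) 5 - 10920 = \left(-4\right) 5 - 10920 = -20 - 10920 = -10940$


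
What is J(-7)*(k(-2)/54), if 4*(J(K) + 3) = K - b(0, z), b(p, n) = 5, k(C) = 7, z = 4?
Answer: -7/9 ≈ -0.77778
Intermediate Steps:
J(K) = -17/4 + K/4 (J(K) = -3 + (K - 1*5)/4 = -3 + (K - 5)/4 = -3 + (-5 + K)/4 = -3 + (-5/4 + K/4) = -17/4 + K/4)
J(-7)*(k(-2)/54) = (-17/4 + (1/4)*(-7))*(7/54) = (-17/4 - 7/4)*(7*(1/54)) = -6*7/54 = -7/9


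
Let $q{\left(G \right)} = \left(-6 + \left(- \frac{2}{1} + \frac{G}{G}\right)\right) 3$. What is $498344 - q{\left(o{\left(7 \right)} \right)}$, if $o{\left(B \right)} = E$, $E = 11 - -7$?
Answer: $498365$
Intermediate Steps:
$E = 18$ ($E = 11 + 7 = 18$)
$o{\left(B \right)} = 18$
$q{\left(G \right)} = -21$ ($q{\left(G \right)} = \left(-6 + \left(\left(-2\right) 1 + 1\right)\right) 3 = \left(-6 + \left(-2 + 1\right)\right) 3 = \left(-6 - 1\right) 3 = \left(-7\right) 3 = -21$)
$498344 - q{\left(o{\left(7 \right)} \right)} = 498344 - -21 = 498344 + 21 = 498365$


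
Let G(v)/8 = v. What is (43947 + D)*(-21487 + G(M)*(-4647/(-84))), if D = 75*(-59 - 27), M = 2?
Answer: -5407554861/7 ≈ -7.7251e+8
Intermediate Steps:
D = -6450 (D = 75*(-86) = -6450)
G(v) = 8*v
(43947 + D)*(-21487 + G(M)*(-4647/(-84))) = (43947 - 6450)*(-21487 + (8*2)*(-4647/(-84))) = 37497*(-21487 + 16*(-4647*(-1/84))) = 37497*(-21487 + 16*(1549/28)) = 37497*(-21487 + 6196/7) = 37497*(-144213/7) = -5407554861/7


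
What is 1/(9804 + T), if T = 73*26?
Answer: 1/11702 ≈ 8.5455e-5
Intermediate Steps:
T = 1898
1/(9804 + T) = 1/(9804 + 1898) = 1/11702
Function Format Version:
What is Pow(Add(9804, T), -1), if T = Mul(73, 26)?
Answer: Rational(1, 11702) ≈ 8.5455e-5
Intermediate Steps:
T = 1898
Pow(Add(9804, T), -1) = Pow(Add(9804, 1898), -1) = Pow(11702, -1) = Rational(1, 11702)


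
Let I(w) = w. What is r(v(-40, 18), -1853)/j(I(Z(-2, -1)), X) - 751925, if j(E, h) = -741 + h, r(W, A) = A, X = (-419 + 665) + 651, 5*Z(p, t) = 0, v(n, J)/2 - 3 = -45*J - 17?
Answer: -117302153/156 ≈ -7.5194e+5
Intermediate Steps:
v(n, J) = -28 - 90*J (v(n, J) = 6 + 2*(-45*J - 17) = 6 + 2*(-17 - 45*J) = 6 + (-34 - 90*J) = -28 - 90*J)
Z(p, t) = 0 (Z(p, t) = (1/5)*0 = 0)
X = 897 (X = 246 + 651 = 897)
r(v(-40, 18), -1853)/j(I(Z(-2, -1)), X) - 751925 = -1853/(-741 + 897) - 751925 = -1853/156 - 751925 = -117302153/156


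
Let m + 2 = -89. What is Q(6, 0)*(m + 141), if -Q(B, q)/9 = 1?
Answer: -450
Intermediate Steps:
m = -91 (m = -2 - 89 = -91)
Q(B, q) = -9 (Q(B, q) = -9*1 = -9)
Q(6, 0)*(m + 141) = -9*(-91 + 141) = -9*50 = -450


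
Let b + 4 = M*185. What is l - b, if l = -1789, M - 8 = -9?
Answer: -1600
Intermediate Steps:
M = -1 (M = 8 - 9 = -1)
b = -189 (b = -4 - 1*185 = -4 - 185 = -189)
l - b = -1789 - 1*(-189) = -1789 + 189 = -1600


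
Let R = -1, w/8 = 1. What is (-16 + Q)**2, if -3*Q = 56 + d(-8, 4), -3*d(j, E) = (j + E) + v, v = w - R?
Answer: 94249/81 ≈ 1163.6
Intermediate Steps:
w = 8 (w = 8*1 = 8)
v = 9 (v = 8 - 1*(-1) = 8 + 1 = 9)
d(j, E) = -3 - E/3 - j/3 (d(j, E) = -((j + E) + 9)/3 = -((E + j) + 9)/3 = -(9 + E + j)/3 = -3 - E/3 - j/3)
Q = -163/9 (Q = -(56 + (-3 - 1/3*4 - 1/3*(-8)))/3 = -(56 + (-3 - 4/3 + 8/3))/3 = -(56 - 5/3)/3 = -1/3*163/3 = -163/9 ≈ -18.111)
(-16 + Q)**2 = (-16 - 163/9)**2 = (-307/9)**2 = 94249/81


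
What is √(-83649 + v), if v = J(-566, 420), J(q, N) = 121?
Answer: 2*I*√20882 ≈ 289.01*I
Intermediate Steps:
v = 121
√(-83649 + v) = √(-83649 + 121) = √(-83528) = 2*I*√20882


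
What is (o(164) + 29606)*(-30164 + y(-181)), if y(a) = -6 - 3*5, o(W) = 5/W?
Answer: -146559916965/164 ≈ -8.9366e+8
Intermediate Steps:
y(a) = -21 (y(a) = -6 - 15 = -21)
(o(164) + 29606)*(-30164 + y(-181)) = (5/164 + 29606)*(-30164 - 21) = (5*(1/164) + 29606)*(-30185) = (5/164 + 29606)*(-30185) = (4855389/164)*(-30185) = -146559916965/164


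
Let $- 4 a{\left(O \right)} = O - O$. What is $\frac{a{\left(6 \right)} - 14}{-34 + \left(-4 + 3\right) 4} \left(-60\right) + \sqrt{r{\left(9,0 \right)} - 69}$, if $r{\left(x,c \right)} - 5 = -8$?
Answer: $- \frac{420}{19} + 6 i \sqrt{2} \approx -22.105 + 8.4853 i$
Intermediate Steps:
$r{\left(x,c \right)} = -3$ ($r{\left(x,c \right)} = 5 - 8 = -3$)
$a{\left(O \right)} = 0$ ($a{\left(O \right)} = - \frac{O - O}{4} = \left(- \frac{1}{4}\right) 0 = 0$)
$\frac{a{\left(6 \right)} - 14}{-34 + \left(-4 + 3\right) 4} \left(-60\right) + \sqrt{r{\left(9,0 \right)} - 69} = \frac{0 - 14}{-34 + \left(-4 + 3\right) 4} \left(-60\right) + \sqrt{-3 - 69} = - \frac{14}{-34 - 4} \left(-60\right) + \sqrt{-72} = - \frac{14}{-34 - 4} \left(-60\right) + 6 i \sqrt{2} = - \frac{14}{-38} \left(-60\right) + 6 i \sqrt{2} = \left(-14\right) \left(- \frac{1}{38}\right) \left(-60\right) + 6 i \sqrt{2} = \frac{7}{19} \left(-60\right) + 6 i \sqrt{2} = - \frac{420}{19} + 6 i \sqrt{2}$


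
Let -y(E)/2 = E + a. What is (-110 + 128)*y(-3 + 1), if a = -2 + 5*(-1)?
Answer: 324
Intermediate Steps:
a = -7 (a = -2 - 5 = -7)
y(E) = 14 - 2*E (y(E) = -2*(E - 7) = -2*(-7 + E) = 14 - 2*E)
(-110 + 128)*y(-3 + 1) = (-110 + 128)*(14 - 2*(-3 + 1)) = 18*(14 - 2*(-2)) = 18*(14 + 4) = 18*18 = 324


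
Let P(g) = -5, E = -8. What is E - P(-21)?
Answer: -3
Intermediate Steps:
E - P(-21) = -8 - 1*(-5) = -8 + 5 = -3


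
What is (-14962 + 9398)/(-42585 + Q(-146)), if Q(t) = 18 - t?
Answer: 5564/42421 ≈ 0.13116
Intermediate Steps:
(-14962 + 9398)/(-42585 + Q(-146)) = (-14962 + 9398)/(-42585 + (18 - 1*(-146))) = -5564/(-42585 + (18 + 146)) = -5564/(-42585 + 164) = -5564/(-42421) = -5564*(-1/42421) = 5564/42421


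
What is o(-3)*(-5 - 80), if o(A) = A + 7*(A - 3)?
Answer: 3825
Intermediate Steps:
o(A) = -21 + 8*A (o(A) = A + 7*(-3 + A) = A + (-21 + 7*A) = -21 + 8*A)
o(-3)*(-5 - 80) = (-21 + 8*(-3))*(-5 - 80) = (-21 - 24)*(-85) = -45*(-85) = 3825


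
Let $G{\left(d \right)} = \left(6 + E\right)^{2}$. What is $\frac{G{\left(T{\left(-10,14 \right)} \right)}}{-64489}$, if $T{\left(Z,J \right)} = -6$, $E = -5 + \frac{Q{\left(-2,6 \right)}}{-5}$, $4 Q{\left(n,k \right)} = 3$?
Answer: $- \frac{289}{25795600} \approx -1.1203 \cdot 10^{-5}$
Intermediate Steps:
$Q{\left(n,k \right)} = \frac{3}{4}$ ($Q{\left(n,k \right)} = \frac{1}{4} \cdot 3 = \frac{3}{4}$)
$E = - \frac{103}{20}$ ($E = -5 + \frac{1}{-5} \cdot \frac{3}{4} = -5 - \frac{3}{20} = - \frac{103}{20} \approx -5.15$)
$G{\left(d \right)} = \frac{289}{400}$ ($G{\left(d \right)} = \left(6 - \frac{103}{20}\right)^{2} = \left(\frac{17}{20}\right)^{2} = \frac{289}{400}$)
$\frac{G{\left(T{\left(-10,14 \right)} \right)}}{-64489} = \frac{289}{400 \left(-64489\right)} = \frac{289}{400} \left(- \frac{1}{64489}\right) = - \frac{289}{25795600}$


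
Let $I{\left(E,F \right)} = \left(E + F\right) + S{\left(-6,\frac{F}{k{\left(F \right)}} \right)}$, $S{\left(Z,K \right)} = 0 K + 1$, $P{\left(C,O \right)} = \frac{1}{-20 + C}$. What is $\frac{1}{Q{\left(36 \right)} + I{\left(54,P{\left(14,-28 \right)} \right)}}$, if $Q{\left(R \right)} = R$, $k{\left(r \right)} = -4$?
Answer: $\frac{6}{545} \approx 0.011009$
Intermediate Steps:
$S{\left(Z,K \right)} = 1$ ($S{\left(Z,K \right)} = 0 + 1 = 1$)
$I{\left(E,F \right)} = 1 + E + F$ ($I{\left(E,F \right)} = \left(E + F\right) + 1 = 1 + E + F$)
$\frac{1}{Q{\left(36 \right)} + I{\left(54,P{\left(14,-28 \right)} \right)}} = \frac{1}{36 + \left(1 + 54 + \frac{1}{-20 + 14}\right)} = \frac{1}{36 + \left(1 + 54 + \frac{1}{-6}\right)} = \frac{1}{36 + \left(1 + 54 - \frac{1}{6}\right)} = \frac{1}{36 + \frac{329}{6}} = \frac{1}{\frac{545}{6}} = \frac{6}{545}$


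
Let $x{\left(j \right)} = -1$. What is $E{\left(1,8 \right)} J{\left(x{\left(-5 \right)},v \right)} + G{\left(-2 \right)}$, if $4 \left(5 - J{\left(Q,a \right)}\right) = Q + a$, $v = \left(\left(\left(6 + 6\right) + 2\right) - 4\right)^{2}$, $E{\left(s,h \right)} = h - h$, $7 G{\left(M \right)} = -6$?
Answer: $- \frac{6}{7} \approx -0.85714$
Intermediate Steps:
$G{\left(M \right)} = - \frac{6}{7}$ ($G{\left(M \right)} = \frac{1}{7} \left(-6\right) = - \frac{6}{7}$)
$E{\left(s,h \right)} = 0$
$v = 100$ ($v = \left(\left(12 + 2\right) - 4\right)^{2} = \left(14 - 4\right)^{2} = 10^{2} = 100$)
$J{\left(Q,a \right)} = 5 - \frac{Q}{4} - \frac{a}{4}$ ($J{\left(Q,a \right)} = 5 - \frac{Q + a}{4} = 5 - \left(\frac{Q}{4} + \frac{a}{4}\right) = 5 - \frac{Q}{4} - \frac{a}{4}$)
$E{\left(1,8 \right)} J{\left(x{\left(-5 \right)},v \right)} + G{\left(-2 \right)} = 0 \left(5 - - \frac{1}{4} - 25\right) - \frac{6}{7} = 0 \left(5 + \frac{1}{4} - 25\right) - \frac{6}{7} = 0 \left(- \frac{79}{4}\right) - \frac{6}{7} = 0 - \frac{6}{7} = - \frac{6}{7}$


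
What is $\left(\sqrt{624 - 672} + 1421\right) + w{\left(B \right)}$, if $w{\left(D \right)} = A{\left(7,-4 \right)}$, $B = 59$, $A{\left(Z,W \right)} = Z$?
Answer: $1428 + 4 i \sqrt{3} \approx 1428.0 + 6.9282 i$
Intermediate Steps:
$w{\left(D \right)} = 7$
$\left(\sqrt{624 - 672} + 1421\right) + w{\left(B \right)} = \left(\sqrt{624 - 672} + 1421\right) + 7 = \left(\sqrt{-48} + 1421\right) + 7 = \left(4 i \sqrt{3} + 1421\right) + 7 = \left(1421 + 4 i \sqrt{3}\right) + 7 = 1428 + 4 i \sqrt{3}$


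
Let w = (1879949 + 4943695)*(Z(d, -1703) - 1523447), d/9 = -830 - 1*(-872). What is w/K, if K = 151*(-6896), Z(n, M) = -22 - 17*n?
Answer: 2609864709345/260324 ≈ 1.0025e+7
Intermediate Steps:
d = 378 (d = 9*(-830 - 1*(-872)) = 9*(-830 + 872) = 9*42 = 378)
w = -10439458837380 (w = (1879949 + 4943695)*((-22 - 17*378) - 1523447) = 6823644*((-22 - 6426) - 1523447) = 6823644*(-6448 - 1523447) = 6823644*(-1529895) = -10439458837380)
K = -1041296
w/K = -10439458837380/(-1041296) = -10439458837380*(-1/1041296) = 2609864709345/260324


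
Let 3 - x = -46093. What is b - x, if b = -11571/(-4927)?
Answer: -227103421/4927 ≈ -46094.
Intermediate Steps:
x = 46096 (x = 3 - 1*(-46093) = 3 + 46093 = 46096)
b = 11571/4927 (b = -11571*(-1/4927) = 11571/4927 ≈ 2.3485)
b - x = 11571/4927 - 1*46096 = 11571/4927 - 46096 = -227103421/4927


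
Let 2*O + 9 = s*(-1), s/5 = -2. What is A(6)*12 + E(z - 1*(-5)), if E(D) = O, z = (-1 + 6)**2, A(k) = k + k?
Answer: 289/2 ≈ 144.50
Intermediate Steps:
A(k) = 2*k
s = -10 (s = 5*(-2) = -10)
z = 25 (z = 5**2 = 25)
O = 1/2 (O = -9/2 + (-10*(-1))/2 = -9/2 + (1/2)*10 = -9/2 + 5 = 1/2 ≈ 0.50000)
E(D) = 1/2
A(6)*12 + E(z - 1*(-5)) = (2*6)*12 + 1/2 = 12*12 + 1/2 = 144 + 1/2 = 289/2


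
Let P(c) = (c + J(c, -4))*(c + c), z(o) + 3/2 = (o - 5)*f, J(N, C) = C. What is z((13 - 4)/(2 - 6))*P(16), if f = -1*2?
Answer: 4992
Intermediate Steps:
f = -2
z(o) = 17/2 - 2*o (z(o) = -3/2 + (o - 5)*(-2) = -3/2 + (-5 + o)*(-2) = -3/2 + (10 - 2*o) = 17/2 - 2*o)
P(c) = 2*c*(-4 + c) (P(c) = (c - 4)*(c + c) = (-4 + c)*(2*c) = 2*c*(-4 + c))
z((13 - 4)/(2 - 6))*P(16) = (17/2 - 2*(13 - 4)/(2 - 6))*(2*16*(-4 + 16)) = (17/2 - 18/(-4))*(2*16*12) = (17/2 - 18*(-1)/4)*384 = (17/2 - 2*(-9/4))*384 = (17/2 + 9/2)*384 = 13*384 = 4992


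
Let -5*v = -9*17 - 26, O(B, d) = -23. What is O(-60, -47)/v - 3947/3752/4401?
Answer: -1899649993/2955746808 ≈ -0.64270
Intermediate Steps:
v = 179/5 (v = -(-9*17 - 26)/5 = -(-153 - 26)/5 = -1/5*(-179) = 179/5 ≈ 35.800)
O(-60, -47)/v - 3947/3752/4401 = -23/179/5 - 3947/3752/4401 = -23*5/179 - 3947*1/3752*(1/4401) = -115/179 - 3947/3752*1/4401 = -115/179 - 3947/16512552 = -1899649993/2955746808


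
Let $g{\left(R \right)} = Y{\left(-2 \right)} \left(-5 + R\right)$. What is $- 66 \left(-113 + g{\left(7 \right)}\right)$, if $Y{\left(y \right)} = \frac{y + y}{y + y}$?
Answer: $7326$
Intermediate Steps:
$Y{\left(y \right)} = 1$ ($Y{\left(y \right)} = \frac{2 y}{2 y} = 2 y \frac{1}{2 y} = 1$)
$g{\left(R \right)} = -5 + R$ ($g{\left(R \right)} = 1 \left(-5 + R\right) = -5 + R$)
$- 66 \left(-113 + g{\left(7 \right)}\right) = - 66 \left(-113 + \left(-5 + 7\right)\right) = - 66 \left(-113 + 2\right) = \left(-66\right) \left(-111\right) = 7326$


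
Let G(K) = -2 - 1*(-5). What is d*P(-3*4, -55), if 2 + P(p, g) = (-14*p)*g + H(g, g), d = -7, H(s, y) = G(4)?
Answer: 64673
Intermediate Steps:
G(K) = 3 (G(K) = -2 + 5 = 3)
H(s, y) = 3
P(p, g) = 1 - 14*g*p (P(p, g) = -2 + ((-14*p)*g + 3) = -2 + (-14*g*p + 3) = -2 + (3 - 14*g*p) = 1 - 14*g*p)
d*P(-3*4, -55) = -7*(1 - 14*(-55)*(-3*4)) = -7*(1 - 14*(-55)*(-12)) = -7*(1 - 9240) = -7*(-9239) = 64673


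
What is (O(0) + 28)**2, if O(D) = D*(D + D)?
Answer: 784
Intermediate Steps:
O(D) = 2*D**2 (O(D) = D*(2*D) = 2*D**2)
(O(0) + 28)**2 = (2*0**2 + 28)**2 = (2*0 + 28)**2 = (0 + 28)**2 = 28**2 = 784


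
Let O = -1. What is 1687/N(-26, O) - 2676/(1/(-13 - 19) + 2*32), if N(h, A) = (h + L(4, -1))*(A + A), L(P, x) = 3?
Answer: -21121/4094 ≈ -5.1590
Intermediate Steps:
N(h, A) = 2*A*(3 + h) (N(h, A) = (h + 3)*(A + A) = (3 + h)*(2*A) = 2*A*(3 + h))
1687/N(-26, O) - 2676/(1/(-13 - 19) + 2*32) = 1687/((2*(-1)*(3 - 26))) - 2676/(1/(-13 - 19) + 2*32) = 1687/((2*(-1)*(-23))) - 2676/(1/(-32) + 64) = 1687/46 - 2676/(-1/32 + 64) = 1687*(1/46) - 2676/2047/32 = 1687/46 - 2676*32/2047 = 1687/46 - 85632/2047 = -21121/4094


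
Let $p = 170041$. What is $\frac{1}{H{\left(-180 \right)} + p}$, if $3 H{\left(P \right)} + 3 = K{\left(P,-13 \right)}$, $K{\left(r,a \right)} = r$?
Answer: $\frac{1}{169980} \approx 5.883 \cdot 10^{-6}$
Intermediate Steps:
$H{\left(P \right)} = -1 + \frac{P}{3}$
$\frac{1}{H{\left(-180 \right)} + p} = \frac{1}{\left(-1 + \frac{1}{3} \left(-180\right)\right) + 170041} = \frac{1}{\left(-1 - 60\right) + 170041} = \frac{1}{-61 + 170041} = \frac{1}{169980}$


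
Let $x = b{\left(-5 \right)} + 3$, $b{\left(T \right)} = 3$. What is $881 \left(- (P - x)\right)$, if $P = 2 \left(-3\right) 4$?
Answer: $26430$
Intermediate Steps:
$x = 6$ ($x = 3 + 3 = 6$)
$P = -24$ ($P = \left(-6\right) 4 = -24$)
$881 \left(- (P - x)\right) = 881 \left(- (-24 - 6)\right) = 881 \left(\left(-1\right) \left(-30\right)\right) = 881 \cdot 30 = 26430$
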